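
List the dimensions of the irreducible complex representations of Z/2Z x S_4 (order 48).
Dimensions: 1, 1, 1, 1, 2, 2, 3, 3, 3, 3

Argument: There are 10 irreducibles (= number of conjugacy classes). Their dimensions d_i satisfy sum d_i^2 = |G| = 48: 1 + 1 + 1 + 1 + 4 + 4 + 9 + 9 + 9 + 9 = 48. (For the product with Z/2Z: each of the 2 1-dim characters of Z/2Z tensors with each irrep of S_4, giving 2 copies of each S_4-dimension.)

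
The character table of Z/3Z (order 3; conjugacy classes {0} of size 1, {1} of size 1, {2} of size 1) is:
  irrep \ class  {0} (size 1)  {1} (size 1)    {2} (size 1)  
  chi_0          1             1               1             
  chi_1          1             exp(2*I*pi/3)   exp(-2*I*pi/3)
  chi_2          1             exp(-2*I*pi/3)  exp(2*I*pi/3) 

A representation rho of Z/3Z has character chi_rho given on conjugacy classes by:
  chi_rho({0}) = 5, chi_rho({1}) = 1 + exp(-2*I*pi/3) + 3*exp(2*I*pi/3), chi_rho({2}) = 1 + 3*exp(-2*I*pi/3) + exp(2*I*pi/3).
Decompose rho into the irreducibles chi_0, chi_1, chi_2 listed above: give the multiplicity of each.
Multiplicities: chi_0: 1, chi_1: 3, chi_2: 1.

Explanation: Use <chi_rho, chi> = (1/|G|) sum_C |C| * chi_rho(C) * conj(chi(C)) with |G| = 3 for each irreducible chi in the table:
  <chi_rho, chi_0> = (1/3)[1*(5)*conj(1) + 1*(1 + exp(-2*I*pi/3) + 3*exp(2*I*pi/3))*conj(1) + 1*(1 + 3*exp(-2*I*pi/3) + exp(2*I*pi/3))*conj(1)]
      = (1/3)[(5) + (1 + exp(-2*I*pi/3) + 3*exp(2*I*pi/3)) + (1 + 3*exp(-2*I*pi/3) + exp(2*I*pi/3))] = 3/3 = 1
  <chi_rho, chi_1> = (1/3)[1*(5)*conj(1) + 1*(1 + exp(-2*I*pi/3) + 3*exp(2*I*pi/3))*conj(exp(2*I*pi/3)) + 1*(1 + 3*exp(-2*I*pi/3) + exp(2*I*pi/3))*conj(exp(-2*I*pi/3))]
      = (1/3)[(5) + (2) + (2)] = 9/3 = 3
  <chi_rho, chi_2> = (1/3)[1*(5)*conj(1) + 1*(1 + exp(-2*I*pi/3) + 3*exp(2*I*pi/3))*conj(exp(-2*I*pi/3)) + 1*(1 + 3*exp(-2*I*pi/3) + exp(2*I*pi/3))*conj(exp(2*I*pi/3))]
      = (1/3)[(5) + (1 + 3*exp(-2*I*pi/3) + exp(2*I*pi/3)) + (1 + exp(-2*I*pi/3) + 3*exp(2*I*pi/3))] = 3/3 = 1
(Exp terms are combined using exp(i*s)*conj(exp(i*t)) = exp(i*(s-t)), and sums of them are collapsed using the identity that for every m > 1 the m distinct m-th roots of unity sum to 0, e.g. 1 + exp(2*I*pi/3) + exp(-2*I*pi/3) = 0.)
Dimension check: dim(rho) = sum (mult * dim) = 1*1 + 3*1 + 1*1 = 5 = chi_rho(e) = 5.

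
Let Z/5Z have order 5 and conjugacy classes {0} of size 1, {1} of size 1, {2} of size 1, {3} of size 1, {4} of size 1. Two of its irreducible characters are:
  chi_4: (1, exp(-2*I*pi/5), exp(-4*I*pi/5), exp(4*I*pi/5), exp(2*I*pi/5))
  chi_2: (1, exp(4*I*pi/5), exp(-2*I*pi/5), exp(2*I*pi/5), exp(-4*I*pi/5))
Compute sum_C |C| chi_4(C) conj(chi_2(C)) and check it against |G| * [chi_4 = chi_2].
Sum = 0; so <chi_4, chi_2> = 0 (distinct irreducibles are orthogonal).

Why: Compute term by term over conjugacy classes (|C| * chi_4(C) * conj(chi_2(C))):
  1*(1)*conj(1) + 1*(exp(-2*I*pi/5))*conj(exp(4*I*pi/5)) + 1*(exp(-4*I*pi/5))*conj(exp(-2*I*pi/5)) + 1*(exp(4*I*pi/5))*conj(exp(2*I*pi/5)) + 1*(exp(2*I*pi/5))*conj(exp(-4*I*pi/5))
  = (1) + (exp(4*I*pi/5)) + (exp(-2*I*pi/5)) + (exp(2*I*pi/5)) + (exp(-4*I*pi/5))
  = 0.
(Exp terms are combined using exp(i*s)*conj(exp(i*t)) = exp(i*(s-t)), and sums of them are collapsed using the identity that for every m > 1 the m distinct m-th roots of unity sum to 0, e.g. 1 + exp(2*I*pi/3) + exp(-2*I*pi/3) = 0.)
Dividing by |G| = 5 gives 0/5 = 0, matching the row-orthogonality relation <chi_4, chi_2> = [chi_4 = chi_2].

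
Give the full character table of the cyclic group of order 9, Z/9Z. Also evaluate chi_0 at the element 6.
Character table of Z/9Z (irreps indexed chi_0,...,chi_8 with chi_k(m) = zeta_9^(k*m), zeta_9 = exp(2*pi*i/9)):
  irrep \ class  {0} (size 1)  {1} (size 1)    {2} (size 1)    {3} (size 1)    {4} (size 1)    {5} (size 1)    {6} (size 1)    {7} (size 1)    {8} (size 1)  
  chi_0          1             1               1               1               1               1               1               1               1             
  chi_1          1             exp(2*I*pi/9)   exp(4*I*pi/9)   exp(2*I*pi/3)   exp(8*I*pi/9)   exp(-8*I*pi/9)  exp(-2*I*pi/3)  exp(-4*I*pi/9)  exp(-2*I*pi/9)
  chi_2          1             exp(4*I*pi/9)   exp(8*I*pi/9)   exp(-2*I*pi/3)  exp(-2*I*pi/9)  exp(2*I*pi/9)   exp(2*I*pi/3)   exp(-8*I*pi/9)  exp(-4*I*pi/9)
  chi_3          1             exp(2*I*pi/3)   exp(-2*I*pi/3)  1               exp(2*I*pi/3)   exp(-2*I*pi/3)  1               exp(2*I*pi/3)   exp(-2*I*pi/3)
  chi_4          1             exp(8*I*pi/9)   exp(-2*I*pi/9)  exp(2*I*pi/3)   exp(-4*I*pi/9)  exp(4*I*pi/9)   exp(-2*I*pi/3)  exp(2*I*pi/9)   exp(-8*I*pi/9)
  chi_5          1             exp(-8*I*pi/9)  exp(2*I*pi/9)   exp(-2*I*pi/3)  exp(4*I*pi/9)   exp(-4*I*pi/9)  exp(2*I*pi/3)   exp(-2*I*pi/9)  exp(8*I*pi/9) 
  chi_6          1             exp(-2*I*pi/3)  exp(2*I*pi/3)   1               exp(-2*I*pi/3)  exp(2*I*pi/3)   1               exp(-2*I*pi/3)  exp(2*I*pi/3) 
  chi_7          1             exp(-4*I*pi/9)  exp(-8*I*pi/9)  exp(2*I*pi/3)   exp(2*I*pi/9)   exp(-2*I*pi/9)  exp(-2*I*pi/3)  exp(8*I*pi/9)   exp(4*I*pi/9) 
  chi_8          1             exp(-2*I*pi/9)  exp(-4*I*pi/9)  exp(-2*I*pi/3)  exp(-8*I*pi/9)  exp(8*I*pi/9)   exp(2*I*pi/3)   exp(4*I*pi/9)   exp(2*I*pi/9) 

Spot check: chi_0(6) = zeta_9^(0*6) = zeta_9^0 = 1.

Justification: Z/9Z is abelian, so all 9 irreducible complex representations are 1-dimensional. They are given by chi_k(m) = zeta_9^(k*m) for k = 0,...,8. Row orthogonality: sum_m chi_k(m) conj(chi_l(m)) = 9 * [k = l].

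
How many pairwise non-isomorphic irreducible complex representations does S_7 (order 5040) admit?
15

Explanation: The number of irreducible complex representations of a finite group equals its number of conjugacy classes. Conjugacy classes in S_7 correspond to cycle types, i.e. partitions of 7; there are p(7) = 15 of them, so S_7 (order 5040) has exactly 15 irreducible complex representations.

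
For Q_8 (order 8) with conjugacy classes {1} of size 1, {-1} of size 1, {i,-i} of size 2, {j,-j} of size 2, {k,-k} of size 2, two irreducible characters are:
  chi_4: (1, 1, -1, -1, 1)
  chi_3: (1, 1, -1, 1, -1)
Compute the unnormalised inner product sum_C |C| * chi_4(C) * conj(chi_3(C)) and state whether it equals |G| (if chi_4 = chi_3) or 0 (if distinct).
Sum = 0; so <chi_4, chi_3> = 0 (distinct irreducibles are orthogonal).

Reasoning: Compute term by term over conjugacy classes (|C| * chi_4(C) * conj(chi_3(C))):
  1*(1)*conj(1) + 1*(1)*conj(1) + 2*(-1)*conj(-1) + 2*(-1)*conj(1) + 2*(1)*conj(-1)
  = (1) + (1) + (2) + (-2) + (-2)
  = 0.
Dividing by |G| = 8 gives 0/8 = 0, matching the row-orthogonality relation <chi_4, chi_3> = [chi_4 = chi_3].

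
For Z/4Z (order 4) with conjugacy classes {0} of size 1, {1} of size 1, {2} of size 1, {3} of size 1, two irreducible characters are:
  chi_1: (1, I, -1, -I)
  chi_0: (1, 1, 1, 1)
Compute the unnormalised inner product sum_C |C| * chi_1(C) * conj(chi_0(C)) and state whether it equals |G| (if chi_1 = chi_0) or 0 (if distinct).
Sum = 0; so <chi_1, chi_0> = 0 (distinct irreducibles are orthogonal).

Justification: Compute term by term over conjugacy classes (|C| * chi_1(C) * conj(chi_0(C))):
  1*(1)*conj(1) + 1*(I)*conj(1) + 1*(-1)*conj(1) + 1*(-I)*conj(1)
  = (1) + (I) + (-1) + (-I)
  = 0.
(Exp terms are combined using exp(i*s)*conj(exp(i*t)) = exp(i*(s-t)), and sums of them are collapsed using the identity that for every m > 1 the m distinct m-th roots of unity sum to 0, e.g. 1 + exp(2*I*pi/3) + exp(-2*I*pi/3) = 0.)
Dividing by |G| = 4 gives 0/4 = 0, matching the row-orthogonality relation <chi_1, chi_0> = [chi_1 = chi_0].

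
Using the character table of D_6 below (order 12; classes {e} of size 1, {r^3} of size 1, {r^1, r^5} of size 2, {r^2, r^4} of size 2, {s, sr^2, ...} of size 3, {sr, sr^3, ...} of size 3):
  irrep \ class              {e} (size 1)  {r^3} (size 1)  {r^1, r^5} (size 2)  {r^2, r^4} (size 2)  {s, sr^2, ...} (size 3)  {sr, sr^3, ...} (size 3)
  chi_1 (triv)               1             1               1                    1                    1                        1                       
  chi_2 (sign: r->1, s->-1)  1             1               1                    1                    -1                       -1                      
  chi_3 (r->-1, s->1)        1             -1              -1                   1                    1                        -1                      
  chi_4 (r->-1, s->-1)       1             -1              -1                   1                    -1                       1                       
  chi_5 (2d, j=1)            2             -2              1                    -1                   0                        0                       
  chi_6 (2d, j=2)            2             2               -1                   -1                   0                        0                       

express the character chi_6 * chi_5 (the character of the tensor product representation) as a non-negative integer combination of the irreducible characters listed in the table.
chi_6 tensor chi_5 = chi_3 + chi_4 + chi_5 (all other irreducibles have multiplicity 0).

Solution. The character of a tensor product is the pointwise product (chi_6 * chi_5)(C) = chi_6(C) * chi_5(C):
  {e}: (2)*(2), {r^3}: (2)*(-2), {r^1, r^5}: (-1)*(1), {r^2, r^4}: (-1)*(-1), {s, sr^2, ...}: (0)*(0), {sr, sr^3, ...}: (0)*(0)
so (chi_6 * chi_5) takes values
  {e} -> 4, {r^3} -> -4, {r^1, r^5} -> -1, {r^2, r^4} -> 1, {s, sr^2, ...} -> 0, {sr, sr^3, ...} -> 0.
Now take the inner product of this character with each irreducible chi from the table, <chi_6*chi_5, chi> = (1/12) sum_C |C| (chi_6*chi_5)(C) conj(chi(C)):
  <chi_6*chi_5, chi_1> = (1/12)[1*(4)*conj(1) + 1*(-4)*conj(1) + 2*(-1)*conj(1) + 2*(1)*conj(1) + 3*(0)*conj(1) + 3*(0)*conj(1)]
      = (1/12)[(4) + (-4) + (-2) + (2) + (0) + (0)] = 0/12 = 0
  <chi_6*chi_5, chi_2> = (1/12)[1*(4)*conj(1) + 1*(-4)*conj(1) + 2*(-1)*conj(1) + 2*(1)*conj(1) + 3*(0)*conj(-1) + 3*(0)*conj(-1)]
      = (1/12)[(4) + (-4) + (-2) + (2) + (0) + (0)] = 0/12 = 0
  <chi_6*chi_5, chi_3> = (1/12)[1*(4)*conj(1) + 1*(-4)*conj(-1) + 2*(-1)*conj(-1) + 2*(1)*conj(1) + 3*(0)*conj(1) + 3*(0)*conj(-1)]
      = (1/12)[(4) + (4) + (2) + (2) + (0) + (0)] = 12/12 = 1
  <chi_6*chi_5, chi_4> = (1/12)[1*(4)*conj(1) + 1*(-4)*conj(-1) + 2*(-1)*conj(-1) + 2*(1)*conj(1) + 3*(0)*conj(-1) + 3*(0)*conj(1)]
      = (1/12)[(4) + (4) + (2) + (2) + (0) + (0)] = 12/12 = 1
  <chi_6*chi_5, chi_5> = (1/12)[1*(4)*conj(2) + 1*(-4)*conj(-2) + 2*(-1)*conj(1) + 2*(1)*conj(-1) + 3*(0)*conj(0) + 3*(0)*conj(0)]
      = (1/12)[(8) + (8) + (-2) + (-2) + (0) + (0)] = 12/12 = 1
  <chi_6*chi_5, chi_6> = (1/12)[1*(4)*conj(2) + 1*(-4)*conj(2) + 2*(-1)*conj(-1) + 2*(1)*conj(-1) + 3*(0)*conj(0) + 3*(0)*conj(0)]
      = (1/12)[(8) + (-8) + (2) + (-2) + (0) + (0)] = 0/12 = 0
Hence the multiplicities are chi_3: 1, chi_4: 1, chi_5: 1. Dimension check: dim(chi_6)*dim(chi_5) = 2*2 = 4 and sum (mult * dim) = 1*1 + 1*1 + 1*2 = 4.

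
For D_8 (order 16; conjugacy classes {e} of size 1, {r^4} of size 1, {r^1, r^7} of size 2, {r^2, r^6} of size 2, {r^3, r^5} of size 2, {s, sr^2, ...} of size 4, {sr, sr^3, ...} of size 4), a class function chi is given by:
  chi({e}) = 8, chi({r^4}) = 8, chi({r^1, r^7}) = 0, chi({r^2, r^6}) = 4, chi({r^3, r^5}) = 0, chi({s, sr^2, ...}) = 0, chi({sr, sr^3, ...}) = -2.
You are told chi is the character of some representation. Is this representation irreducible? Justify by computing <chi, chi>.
Not irreducible (reducible): <chi, chi> = 11 > 1.

Working: <chi, chi> = (1/|G|) sum_C |C| * |chi(C)|^2 = (1/16)[1*|8|^2 + 1*|8|^2 + 2*|0|^2 + 2*|4|^2 + 2*|0|^2 + 4*|0|^2 + 4*|-2|^2]
  = (1/16)[(64) + (64) + (0) + (32) + (0) + (0) + (16)] = 176/16 = 11.
A character is irreducible iff <chi, chi> = 1, so this representation is reducible.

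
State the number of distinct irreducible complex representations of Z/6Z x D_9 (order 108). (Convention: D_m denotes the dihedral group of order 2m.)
36

Proof sketch: The number of irreducible complex representations of a finite group equals its number of conjugacy classes. For a direct product, #classes(G x H) = #classes(G) * #classes(H). Z/6Z has 6 classes (abelian), D_9 has 6 classes, so 6 * 6 = 36, so Z/6Z x D_9 (order 108) has exactly 36 irreducible complex representations.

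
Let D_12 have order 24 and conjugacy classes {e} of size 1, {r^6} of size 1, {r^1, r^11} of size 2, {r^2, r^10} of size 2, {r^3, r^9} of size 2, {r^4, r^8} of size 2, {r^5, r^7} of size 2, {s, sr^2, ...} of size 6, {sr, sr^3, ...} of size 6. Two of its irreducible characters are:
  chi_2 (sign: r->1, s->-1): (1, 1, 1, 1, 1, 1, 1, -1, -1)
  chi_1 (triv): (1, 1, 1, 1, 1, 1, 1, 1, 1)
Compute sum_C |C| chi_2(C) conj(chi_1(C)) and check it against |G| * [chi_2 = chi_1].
Sum = 0; so <chi_2, chi_1> = 0 (distinct irreducibles are orthogonal).

Explanation: Compute term by term over conjugacy classes (|C| * chi_2(C) * conj(chi_1(C))):
  1*(1)*conj(1) + 1*(1)*conj(1) + 2*(1)*conj(1) + 2*(1)*conj(1) + 2*(1)*conj(1) + 2*(1)*conj(1) + 2*(1)*conj(1) + 6*(-1)*conj(1) + 6*(-1)*conj(1)
  = (1) + (1) + (2) + (2) + (2) + (2) + (2) + (-6) + (-6)
  = 0.
Dividing by |G| = 24 gives 0/24 = 0, matching the row-orthogonality relation <chi_2, chi_1> = [chi_2 = chi_1].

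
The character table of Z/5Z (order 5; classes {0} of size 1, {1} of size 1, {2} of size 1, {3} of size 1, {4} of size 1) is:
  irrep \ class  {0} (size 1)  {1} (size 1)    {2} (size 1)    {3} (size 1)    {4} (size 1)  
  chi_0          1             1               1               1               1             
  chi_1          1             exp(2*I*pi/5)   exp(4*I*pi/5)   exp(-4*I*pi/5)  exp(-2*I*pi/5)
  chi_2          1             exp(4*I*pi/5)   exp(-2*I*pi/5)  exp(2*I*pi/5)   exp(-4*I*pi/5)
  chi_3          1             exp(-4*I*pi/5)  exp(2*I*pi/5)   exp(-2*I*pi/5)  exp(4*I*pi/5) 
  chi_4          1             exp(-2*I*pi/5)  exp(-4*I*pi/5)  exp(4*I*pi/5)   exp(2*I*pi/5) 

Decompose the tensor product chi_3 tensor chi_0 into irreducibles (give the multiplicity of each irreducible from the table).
chi_3 tensor chi_0 = chi_3 (all other irreducibles have multiplicity 0).

Derivation: The character of a tensor product is the pointwise product (chi_3 * chi_0)(C) = chi_3(C) * chi_0(C):
  {0}: (1)*(1), {1}: (exp(-4*I*pi/5))*(1), {2}: (exp(2*I*pi/5))*(1), {3}: (exp(-2*I*pi/5))*(1), {4}: (exp(4*I*pi/5))*(1)
so (chi_3 * chi_0) takes values
  {0} -> 1, {1} -> exp(-4*I*pi/5), {2} -> exp(2*I*pi/5), {3} -> exp(-2*I*pi/5), {4} -> exp(4*I*pi/5).
Now take the inner product of this character with each irreducible chi from the table, <chi_3*chi_0, chi> = (1/5) sum_C |C| (chi_3*chi_0)(C) conj(chi(C)):
  <chi_3*chi_0, chi_0> = (1/5)[1*(1)*conj(1) + 1*(exp(-4*I*pi/5))*conj(1) + 1*(exp(2*I*pi/5))*conj(1) + 1*(exp(-2*I*pi/5))*conj(1) + 1*(exp(4*I*pi/5))*conj(1)]
      = (1/5)[(1) + (exp(-4*I*pi/5)) + (exp(2*I*pi/5)) + (exp(-2*I*pi/5)) + (exp(4*I*pi/5))] = 0/5 = 0
  <chi_3*chi_0, chi_1> = (1/5)[1*(1)*conj(1) + 1*(exp(-4*I*pi/5))*conj(exp(2*I*pi/5)) + 1*(exp(2*I*pi/5))*conj(exp(4*I*pi/5)) + 1*(exp(-2*I*pi/5))*conj(exp(-4*I*pi/5)) + 1*(exp(4*I*pi/5))*conj(exp(-2*I*pi/5))]
      = (1/5)[(1) + (exp(4*I*pi/5)) + (exp(-2*I*pi/5)) + (exp(2*I*pi/5)) + (exp(-4*I*pi/5))] = 0/5 = 0
  <chi_3*chi_0, chi_2> = (1/5)[1*(1)*conj(1) + 1*(exp(-4*I*pi/5))*conj(exp(4*I*pi/5)) + 1*(exp(2*I*pi/5))*conj(exp(-2*I*pi/5)) + 1*(exp(-2*I*pi/5))*conj(exp(2*I*pi/5)) + 1*(exp(4*I*pi/5))*conj(exp(-4*I*pi/5))]
      = (1/5)[(1) + (exp(2*I*pi/5)) + (exp(4*I*pi/5)) + (exp(-4*I*pi/5)) + (exp(-2*I*pi/5))] = 0/5 = 0
  <chi_3*chi_0, chi_3> = (1/5)[1*(1)*conj(1) + 1*(exp(-4*I*pi/5))*conj(exp(-4*I*pi/5)) + 1*(exp(2*I*pi/5))*conj(exp(2*I*pi/5)) + 1*(exp(-2*I*pi/5))*conj(exp(-2*I*pi/5)) + 1*(exp(4*I*pi/5))*conj(exp(4*I*pi/5))]
      = (1/5)[(1) + (1) + (1) + (1) + (1)] = 5/5 = 1
  <chi_3*chi_0, chi_4> = (1/5)[1*(1)*conj(1) + 1*(exp(-4*I*pi/5))*conj(exp(-2*I*pi/5)) + 1*(exp(2*I*pi/5))*conj(exp(-4*I*pi/5)) + 1*(exp(-2*I*pi/5))*conj(exp(4*I*pi/5)) + 1*(exp(4*I*pi/5))*conj(exp(2*I*pi/5))]
      = (1/5)[(1) + (exp(-2*I*pi/5)) + (exp(-4*I*pi/5)) + (exp(4*I*pi/5)) + (exp(2*I*pi/5))] = 0/5 = 0
(Exp terms are combined using exp(i*s)*conj(exp(i*t)) = exp(i*(s-t)), and sums of them are collapsed using the identity that for every m > 1 the m distinct m-th roots of unity sum to 0, e.g. 1 + exp(2*I*pi/3) + exp(-2*I*pi/3) = 0.)
Hence the multiplicities are chi_3: 1. Dimension check: dim(chi_3)*dim(chi_0) = 1*1 = 1 and sum (mult * dim) = 1*1 = 1.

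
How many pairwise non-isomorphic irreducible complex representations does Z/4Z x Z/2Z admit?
8

Working: The number of irreducible complex representations of a finite group equals its number of conjugacy classes. Z/4Z x Z/2Z is abelian of order 8, so every element is its own conjugacy class: 8 classes, so Z/4Z x Z/2Z (order 8) has exactly 8 irreducible complex representations.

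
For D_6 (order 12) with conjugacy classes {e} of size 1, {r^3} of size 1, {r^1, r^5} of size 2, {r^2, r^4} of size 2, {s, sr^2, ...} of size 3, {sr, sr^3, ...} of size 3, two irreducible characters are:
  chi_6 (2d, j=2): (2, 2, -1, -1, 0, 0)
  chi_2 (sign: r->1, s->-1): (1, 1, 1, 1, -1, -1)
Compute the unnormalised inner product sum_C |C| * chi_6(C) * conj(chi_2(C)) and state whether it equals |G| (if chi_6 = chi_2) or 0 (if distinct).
Sum = 0; so <chi_6, chi_2> = 0 (distinct irreducibles are orthogonal).

Justification: Compute term by term over conjugacy classes (|C| * chi_6(C) * conj(chi_2(C))):
  1*(2)*conj(1) + 1*(2)*conj(1) + 2*(-1)*conj(1) + 2*(-1)*conj(1) + 3*(0)*conj(-1) + 3*(0)*conj(-1)
  = (2) + (2) + (-2) + (-2) + (0) + (0)
  = 0.
Dividing by |G| = 12 gives 0/12 = 0, matching the row-orthogonality relation <chi_6, chi_2> = [chi_6 = chi_2].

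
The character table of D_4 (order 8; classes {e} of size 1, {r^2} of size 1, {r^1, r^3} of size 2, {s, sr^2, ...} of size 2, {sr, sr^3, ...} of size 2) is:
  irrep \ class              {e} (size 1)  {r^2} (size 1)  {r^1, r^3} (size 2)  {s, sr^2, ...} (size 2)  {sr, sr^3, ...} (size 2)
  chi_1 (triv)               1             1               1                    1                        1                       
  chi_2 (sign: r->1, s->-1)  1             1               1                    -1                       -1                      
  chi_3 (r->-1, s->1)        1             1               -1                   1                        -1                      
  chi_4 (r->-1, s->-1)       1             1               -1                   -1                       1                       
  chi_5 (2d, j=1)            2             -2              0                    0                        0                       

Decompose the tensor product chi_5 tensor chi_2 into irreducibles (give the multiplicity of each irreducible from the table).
chi_5 tensor chi_2 = chi_5 (all other irreducibles have multiplicity 0).

Justification: The character of a tensor product is the pointwise product (chi_5 * chi_2)(C) = chi_5(C) * chi_2(C):
  {e}: (2)*(1), {r^2}: (-2)*(1), {r^1, r^3}: (0)*(1), {s, sr^2, ...}: (0)*(-1), {sr, sr^3, ...}: (0)*(-1)
so (chi_5 * chi_2) takes values
  {e} -> 2, {r^2} -> -2, {r^1, r^3} -> 0, {s, sr^2, ...} -> 0, {sr, sr^3, ...} -> 0.
Now take the inner product of this character with each irreducible chi from the table, <chi_5*chi_2, chi> = (1/8) sum_C |C| (chi_5*chi_2)(C) conj(chi(C)):
  <chi_5*chi_2, chi_1> = (1/8)[1*(2)*conj(1) + 1*(-2)*conj(1) + 2*(0)*conj(1) + 2*(0)*conj(1) + 2*(0)*conj(1)]
      = (1/8)[(2) + (-2) + (0) + (0) + (0)] = 0/8 = 0
  <chi_5*chi_2, chi_2> = (1/8)[1*(2)*conj(1) + 1*(-2)*conj(1) + 2*(0)*conj(1) + 2*(0)*conj(-1) + 2*(0)*conj(-1)]
      = (1/8)[(2) + (-2) + (0) + (0) + (0)] = 0/8 = 0
  <chi_5*chi_2, chi_3> = (1/8)[1*(2)*conj(1) + 1*(-2)*conj(1) + 2*(0)*conj(-1) + 2*(0)*conj(1) + 2*(0)*conj(-1)]
      = (1/8)[(2) + (-2) + (0) + (0) + (0)] = 0/8 = 0
  <chi_5*chi_2, chi_4> = (1/8)[1*(2)*conj(1) + 1*(-2)*conj(1) + 2*(0)*conj(-1) + 2*(0)*conj(-1) + 2*(0)*conj(1)]
      = (1/8)[(2) + (-2) + (0) + (0) + (0)] = 0/8 = 0
  <chi_5*chi_2, chi_5> = (1/8)[1*(2)*conj(2) + 1*(-2)*conj(-2) + 2*(0)*conj(0) + 2*(0)*conj(0) + 2*(0)*conj(0)]
      = (1/8)[(4) + (4) + (0) + (0) + (0)] = 8/8 = 1
Hence the multiplicities are chi_5: 1. Dimension check: dim(chi_5)*dim(chi_2) = 2*1 = 2 and sum (mult * dim) = 1*2 = 2.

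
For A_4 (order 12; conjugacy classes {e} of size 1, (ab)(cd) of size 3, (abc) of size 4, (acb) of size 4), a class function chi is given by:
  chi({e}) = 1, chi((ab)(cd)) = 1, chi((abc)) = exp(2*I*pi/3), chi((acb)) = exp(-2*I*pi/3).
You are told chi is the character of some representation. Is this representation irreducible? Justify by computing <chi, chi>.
Irreducible: <chi, chi> = 1.

Working: <chi, chi> = (1/|G|) sum_C |C| * |chi(C)|^2 = (1/12)[1*|1|^2 + 3*|1|^2 + 4*|exp(2*I*pi/3)|^2 + 4*|exp(-2*I*pi/3)|^2]
  = (1/12)[(1) + (3) + (4) + (4)] = 12/12 = 1.
(Exp terms are combined using exp(i*s)*conj(exp(i*t)) = exp(i*(s-t)), and sums of them are collapsed using the identity that for every m > 1 the m distinct m-th roots of unity sum to 0, e.g. 1 + exp(2*I*pi/3) + exp(-2*I*pi/3) = 0.)
A character is irreducible iff <chi, chi> = 1, so this representation is irreducible.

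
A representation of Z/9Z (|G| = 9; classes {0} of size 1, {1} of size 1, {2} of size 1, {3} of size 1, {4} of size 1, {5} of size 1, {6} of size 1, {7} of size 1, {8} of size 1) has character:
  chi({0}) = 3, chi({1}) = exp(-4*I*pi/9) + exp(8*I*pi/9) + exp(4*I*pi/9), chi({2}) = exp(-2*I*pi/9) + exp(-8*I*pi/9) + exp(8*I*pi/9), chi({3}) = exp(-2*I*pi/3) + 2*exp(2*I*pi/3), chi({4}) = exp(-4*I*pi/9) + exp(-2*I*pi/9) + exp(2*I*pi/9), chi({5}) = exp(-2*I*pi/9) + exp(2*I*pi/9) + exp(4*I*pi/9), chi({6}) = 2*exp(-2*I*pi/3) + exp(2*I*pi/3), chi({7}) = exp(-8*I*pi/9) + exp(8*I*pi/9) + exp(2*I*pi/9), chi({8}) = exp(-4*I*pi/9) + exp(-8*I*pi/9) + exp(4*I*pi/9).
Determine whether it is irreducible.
Not irreducible (reducible): <chi, chi> = 3 > 1.

Working: <chi, chi> = (1/|G|) sum_C |C| * |chi(C)|^2 = (1/9)[1*|3|^2 + 1*|exp(-4*I*pi/9) + exp(8*I*pi/9) + exp(4*I*pi/9)|^2 + 1*|exp(-2*I*pi/9) + exp(-8*I*pi/9) + exp(8*I*pi/9)|^2 + 1*|exp(-2*I*pi/3) + 2*exp(2*I*pi/3)|^2 + 1*|exp(-4*I*pi/9) + exp(-2*I*pi/9) + exp(2*I*pi/9)|^2 + 1*|exp(-2*I*pi/9) + exp(2*I*pi/9) + exp(4*I*pi/9)|^2 + 1*|2*exp(-2*I*pi/3) + exp(2*I*pi/3)|^2 + 1*|exp(-8*I*pi/9) + exp(8*I*pi/9) + exp(2*I*pi/9)|^2 + 1*|exp(-4*I*pi/9) + exp(-8*I*pi/9) + exp(4*I*pi/9)|^2]
  = (1/9)[(9) + (3 + exp(-4*I*pi/9) + exp(-2*I*pi/3) + exp(-8*I*pi/9) + exp(8*I*pi/9) + exp(2*I*pi/3) + exp(4*I*pi/9)) + (3 + exp(-2*I*pi/3) + exp(-2*I*pi/9) + exp(-8*I*pi/9) + exp(8*I*pi/9) + exp(2*I*pi/9) + exp(2*I*pi/3)) + (3) + (3 + exp(-4*I*pi/9) + exp(-2*I*pi/3) + exp(-2*I*pi/9) + exp(2*I*pi/9) + exp(2*I*pi/3) + exp(4*I*pi/9)) + (3 + exp(-4*I*pi/9) + exp(-2*I*pi/3) + exp(-2*I*pi/9) + exp(2*I*pi/9) + exp(2*I*pi/3) + exp(4*I*pi/9)) + (3) + (3 + exp(-2*I*pi/3) + exp(-2*I*pi/9) + exp(-8*I*pi/9) + exp(8*I*pi/9) + exp(2*I*pi/9) + exp(2*I*pi/3)) + (3 + exp(-4*I*pi/9) + exp(-2*I*pi/3) + exp(-8*I*pi/9) + exp(8*I*pi/9) + exp(2*I*pi/3) + exp(4*I*pi/9))] = 27/9 = 3.
(Exp terms are combined using exp(i*s)*conj(exp(i*t)) = exp(i*(s-t)), and sums of them are collapsed using the identity that for every m > 1 the m distinct m-th roots of unity sum to 0, e.g. 1 + exp(2*I*pi/3) + exp(-2*I*pi/3) = 0.)
A character is irreducible iff <chi, chi> = 1, so this representation is reducible.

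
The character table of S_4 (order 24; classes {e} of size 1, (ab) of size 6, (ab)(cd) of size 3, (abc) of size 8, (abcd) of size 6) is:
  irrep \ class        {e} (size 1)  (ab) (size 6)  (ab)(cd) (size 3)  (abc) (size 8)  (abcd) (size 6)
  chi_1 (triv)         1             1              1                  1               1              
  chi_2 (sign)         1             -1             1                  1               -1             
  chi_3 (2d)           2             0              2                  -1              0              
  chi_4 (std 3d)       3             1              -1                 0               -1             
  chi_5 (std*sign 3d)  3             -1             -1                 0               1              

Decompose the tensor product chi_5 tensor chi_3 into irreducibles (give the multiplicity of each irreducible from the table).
chi_5 tensor chi_3 = chi_4 + chi_5 (all other irreducibles have multiplicity 0).

Argument: The character of a tensor product is the pointwise product (chi_5 * chi_3)(C) = chi_5(C) * chi_3(C):
  {e}: (3)*(2), (ab): (-1)*(0), (ab)(cd): (-1)*(2), (abc): (0)*(-1), (abcd): (1)*(0)
so (chi_5 * chi_3) takes values
  {e} -> 6, (ab) -> 0, (ab)(cd) -> -2, (abc) -> 0, (abcd) -> 0.
Now take the inner product of this character with each irreducible chi from the table, <chi_5*chi_3, chi> = (1/24) sum_C |C| (chi_5*chi_3)(C) conj(chi(C)):
  <chi_5*chi_3, chi_1> = (1/24)[1*(6)*conj(1) + 6*(0)*conj(1) + 3*(-2)*conj(1) + 8*(0)*conj(1) + 6*(0)*conj(1)]
      = (1/24)[(6) + (0) + (-6) + (0) + (0)] = 0/24 = 0
  <chi_5*chi_3, chi_2> = (1/24)[1*(6)*conj(1) + 6*(0)*conj(-1) + 3*(-2)*conj(1) + 8*(0)*conj(1) + 6*(0)*conj(-1)]
      = (1/24)[(6) + (0) + (-6) + (0) + (0)] = 0/24 = 0
  <chi_5*chi_3, chi_3> = (1/24)[1*(6)*conj(2) + 6*(0)*conj(0) + 3*(-2)*conj(2) + 8*(0)*conj(-1) + 6*(0)*conj(0)]
      = (1/24)[(12) + (0) + (-12) + (0) + (0)] = 0/24 = 0
  <chi_5*chi_3, chi_4> = (1/24)[1*(6)*conj(3) + 6*(0)*conj(1) + 3*(-2)*conj(-1) + 8*(0)*conj(0) + 6*(0)*conj(-1)]
      = (1/24)[(18) + (0) + (6) + (0) + (0)] = 24/24 = 1
  <chi_5*chi_3, chi_5> = (1/24)[1*(6)*conj(3) + 6*(0)*conj(-1) + 3*(-2)*conj(-1) + 8*(0)*conj(0) + 6*(0)*conj(1)]
      = (1/24)[(18) + (0) + (6) + (0) + (0)] = 24/24 = 1
Hence the multiplicities are chi_4: 1, chi_5: 1. Dimension check: dim(chi_5)*dim(chi_3) = 3*2 = 6 and sum (mult * dim) = 1*3 + 1*3 = 6.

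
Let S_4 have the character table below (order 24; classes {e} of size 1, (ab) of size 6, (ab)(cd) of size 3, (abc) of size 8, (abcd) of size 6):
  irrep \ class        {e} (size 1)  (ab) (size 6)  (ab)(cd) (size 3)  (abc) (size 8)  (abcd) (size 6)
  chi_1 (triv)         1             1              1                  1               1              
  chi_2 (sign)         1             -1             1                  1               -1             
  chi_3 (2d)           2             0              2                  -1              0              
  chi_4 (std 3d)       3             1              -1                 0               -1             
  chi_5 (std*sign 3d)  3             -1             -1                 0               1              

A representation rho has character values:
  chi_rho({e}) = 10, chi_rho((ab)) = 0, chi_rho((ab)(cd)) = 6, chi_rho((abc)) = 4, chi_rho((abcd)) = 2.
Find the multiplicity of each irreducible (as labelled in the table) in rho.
Multiplicities: chi_1: 3, chi_2: 2, chi_3: 1, chi_4: 0, chi_5: 1.

Working: Use <chi_rho, chi> = (1/|G|) sum_C |C| * chi_rho(C) * conj(chi(C)) with |G| = 24 for each irreducible chi in the table:
  <chi_rho, chi_1> = (1/24)[1*(10)*conj(1) + 6*(0)*conj(1) + 3*(6)*conj(1) + 8*(4)*conj(1) + 6*(2)*conj(1)]
      = (1/24)[(10) + (0) + (18) + (32) + (12)] = 72/24 = 3
  <chi_rho, chi_2> = (1/24)[1*(10)*conj(1) + 6*(0)*conj(-1) + 3*(6)*conj(1) + 8*(4)*conj(1) + 6*(2)*conj(-1)]
      = (1/24)[(10) + (0) + (18) + (32) + (-12)] = 48/24 = 2
  <chi_rho, chi_3> = (1/24)[1*(10)*conj(2) + 6*(0)*conj(0) + 3*(6)*conj(2) + 8*(4)*conj(-1) + 6*(2)*conj(0)]
      = (1/24)[(20) + (0) + (36) + (-32) + (0)] = 24/24 = 1
  <chi_rho, chi_4> = (1/24)[1*(10)*conj(3) + 6*(0)*conj(1) + 3*(6)*conj(-1) + 8*(4)*conj(0) + 6*(2)*conj(-1)]
      = (1/24)[(30) + (0) + (-18) + (0) + (-12)] = 0/24 = 0
  <chi_rho, chi_5> = (1/24)[1*(10)*conj(3) + 6*(0)*conj(-1) + 3*(6)*conj(-1) + 8*(4)*conj(0) + 6*(2)*conj(1)]
      = (1/24)[(30) + (0) + (-18) + (0) + (12)] = 24/24 = 1
Dimension check: dim(rho) = sum (mult * dim) = 3*1 + 2*1 + 1*2 + 0*3 + 1*3 = 10 = chi_rho(e) = 10.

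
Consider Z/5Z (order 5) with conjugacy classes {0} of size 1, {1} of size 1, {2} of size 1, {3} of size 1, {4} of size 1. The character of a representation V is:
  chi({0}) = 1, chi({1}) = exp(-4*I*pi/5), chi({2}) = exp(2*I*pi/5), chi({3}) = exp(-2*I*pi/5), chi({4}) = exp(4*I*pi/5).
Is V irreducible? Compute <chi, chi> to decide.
Irreducible: <chi, chi> = 1.

Working: <chi, chi> = (1/|G|) sum_C |C| * |chi(C)|^2 = (1/5)[1*|1|^2 + 1*|exp(-4*I*pi/5)|^2 + 1*|exp(2*I*pi/5)|^2 + 1*|exp(-2*I*pi/5)|^2 + 1*|exp(4*I*pi/5)|^2]
  = (1/5)[(1) + (1) + (1) + (1) + (1)] = 5/5 = 1.
(Exp terms are combined using exp(i*s)*conj(exp(i*t)) = exp(i*(s-t)), and sums of them are collapsed using the identity that for every m > 1 the m distinct m-th roots of unity sum to 0, e.g. 1 + exp(2*I*pi/3) + exp(-2*I*pi/3) = 0.)
A character is irreducible iff <chi, chi> = 1, so this representation is irreducible.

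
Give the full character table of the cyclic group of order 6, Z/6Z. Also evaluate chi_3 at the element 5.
Character table of Z/6Z (irreps indexed chi_0,...,chi_5 with chi_k(m) = zeta_6^(k*m), zeta_6 = exp(2*pi*i/6)):
  irrep \ class  {0} (size 1)  {1} (size 1)    {2} (size 1)    {3} (size 1)  {4} (size 1)    {5} (size 1)  
  chi_0          1             1               1               1             1               1             
  chi_1          1             exp(I*pi/3)     exp(2*I*pi/3)   -1            exp(-2*I*pi/3)  exp(-I*pi/3)  
  chi_2          1             exp(2*I*pi/3)   exp(-2*I*pi/3)  1             exp(2*I*pi/3)   exp(-2*I*pi/3)
  chi_3          1             -1              1               -1            1               -1            
  chi_4          1             exp(-2*I*pi/3)  exp(2*I*pi/3)   1             exp(-2*I*pi/3)  exp(2*I*pi/3) 
  chi_5          1             exp(-I*pi/3)    exp(-2*I*pi/3)  -1            exp(2*I*pi/3)   exp(I*pi/3)   

Spot check: chi_3(5) = zeta_6^(3*5) = zeta_6^15 = -1.

Why: Z/6Z is abelian, so all 6 irreducible complex representations are 1-dimensional. They are given by chi_k(m) = zeta_6^(k*m) for k = 0,...,5. Row orthogonality: sum_m chi_k(m) conj(chi_l(m)) = 6 * [k = l].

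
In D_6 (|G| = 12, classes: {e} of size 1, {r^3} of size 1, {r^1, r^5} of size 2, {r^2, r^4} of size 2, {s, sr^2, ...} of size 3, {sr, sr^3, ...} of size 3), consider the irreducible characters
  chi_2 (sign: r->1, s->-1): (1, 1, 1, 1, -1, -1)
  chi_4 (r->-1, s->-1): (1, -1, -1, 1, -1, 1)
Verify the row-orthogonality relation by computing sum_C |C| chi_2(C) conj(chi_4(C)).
Sum = 0; so <chi_2, chi_4> = 0 (distinct irreducibles are orthogonal).

Compute term by term over conjugacy classes (|C| * chi_2(C) * conj(chi_4(C))):
  1*(1)*conj(1) + 1*(1)*conj(-1) + 2*(1)*conj(-1) + 2*(1)*conj(1) + 3*(-1)*conj(-1) + 3*(-1)*conj(1)
  = (1) + (-1) + (-2) + (2) + (3) + (-3)
  = 0.
Dividing by |G| = 12 gives 0/12 = 0, matching the row-orthogonality relation <chi_2, chi_4> = [chi_2 = chi_4].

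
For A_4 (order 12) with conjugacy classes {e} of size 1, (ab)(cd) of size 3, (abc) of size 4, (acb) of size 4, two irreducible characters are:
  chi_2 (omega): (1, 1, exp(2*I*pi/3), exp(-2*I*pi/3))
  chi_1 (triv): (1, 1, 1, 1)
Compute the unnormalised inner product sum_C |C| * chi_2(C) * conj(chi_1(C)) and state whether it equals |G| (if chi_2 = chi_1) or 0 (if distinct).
Sum = 0; so <chi_2, chi_1> = 0 (distinct irreducibles are orthogonal).

Argument: Compute term by term over conjugacy classes (|C| * chi_2(C) * conj(chi_1(C))):
  1*(1)*conj(1) + 3*(1)*conj(1) + 4*(exp(2*I*pi/3))*conj(1) + 4*(exp(-2*I*pi/3))*conj(1)
  = (1) + (3) + (4*exp(2*I*pi/3)) + (4*exp(-2*I*pi/3))
  = 0.
(Exp terms are combined using exp(i*s)*conj(exp(i*t)) = exp(i*(s-t)), and sums of them are collapsed using the identity that for every m > 1 the m distinct m-th roots of unity sum to 0, e.g. 1 + exp(2*I*pi/3) + exp(-2*I*pi/3) = 0.)
Dividing by |G| = 12 gives 0/12 = 0, matching the row-orthogonality relation <chi_2, chi_1> = [chi_2 = chi_1].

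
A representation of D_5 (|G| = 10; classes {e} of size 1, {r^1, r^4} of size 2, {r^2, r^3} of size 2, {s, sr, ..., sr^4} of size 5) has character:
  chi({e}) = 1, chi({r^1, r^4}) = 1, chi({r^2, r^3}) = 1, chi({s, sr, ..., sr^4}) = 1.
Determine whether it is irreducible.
Irreducible: <chi, chi> = 1.

Derivation: <chi, chi> = (1/|G|) sum_C |C| * |chi(C)|^2 = (1/10)[1*|1|^2 + 2*|1|^2 + 2*|1|^2 + 5*|1|^2]
  = (1/10)[(1) + (2) + (2) + (5)] = 10/10 = 1.
A character is irreducible iff <chi, chi> = 1, so this representation is irreducible.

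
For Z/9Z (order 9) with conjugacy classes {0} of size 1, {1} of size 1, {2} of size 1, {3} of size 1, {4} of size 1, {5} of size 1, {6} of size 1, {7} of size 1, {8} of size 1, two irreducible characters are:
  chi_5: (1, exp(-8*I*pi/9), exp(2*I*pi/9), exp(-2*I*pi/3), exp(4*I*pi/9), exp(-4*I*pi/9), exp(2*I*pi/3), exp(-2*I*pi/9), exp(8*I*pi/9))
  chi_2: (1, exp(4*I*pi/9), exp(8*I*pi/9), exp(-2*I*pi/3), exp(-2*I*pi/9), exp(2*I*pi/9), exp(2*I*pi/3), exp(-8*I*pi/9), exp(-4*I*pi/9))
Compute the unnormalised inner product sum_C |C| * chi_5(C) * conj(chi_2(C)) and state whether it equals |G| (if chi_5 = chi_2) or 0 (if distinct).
Sum = 0; so <chi_5, chi_2> = 0 (distinct irreducibles are orthogonal).

Why: Compute term by term over conjugacy classes (|C| * chi_5(C) * conj(chi_2(C))):
  1*(1)*conj(1) + 1*(exp(-8*I*pi/9))*conj(exp(4*I*pi/9)) + 1*(exp(2*I*pi/9))*conj(exp(8*I*pi/9)) + 1*(exp(-2*I*pi/3))*conj(exp(-2*I*pi/3)) + 1*(exp(4*I*pi/9))*conj(exp(-2*I*pi/9)) + 1*(exp(-4*I*pi/9))*conj(exp(2*I*pi/9)) + 1*(exp(2*I*pi/3))*conj(exp(2*I*pi/3)) + 1*(exp(-2*I*pi/9))*conj(exp(-8*I*pi/9)) + 1*(exp(8*I*pi/9))*conj(exp(-4*I*pi/9))
  = (1) + (exp(2*I*pi/3)) + (exp(-2*I*pi/3)) + (1) + (exp(2*I*pi/3)) + (exp(-2*I*pi/3)) + (1) + (exp(2*I*pi/3)) + (exp(-2*I*pi/3))
  = 0.
(Exp terms are combined using exp(i*s)*conj(exp(i*t)) = exp(i*(s-t)), and sums of them are collapsed using the identity that for every m > 1 the m distinct m-th roots of unity sum to 0, e.g. 1 + exp(2*I*pi/3) + exp(-2*I*pi/3) = 0.)
Dividing by |G| = 9 gives 0/9 = 0, matching the row-orthogonality relation <chi_5, chi_2> = [chi_5 = chi_2].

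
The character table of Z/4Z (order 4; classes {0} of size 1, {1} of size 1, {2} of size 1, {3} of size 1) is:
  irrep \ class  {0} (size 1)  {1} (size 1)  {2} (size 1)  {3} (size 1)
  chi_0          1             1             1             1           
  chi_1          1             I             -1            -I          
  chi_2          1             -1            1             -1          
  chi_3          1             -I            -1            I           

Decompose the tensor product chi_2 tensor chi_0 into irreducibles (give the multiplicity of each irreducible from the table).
chi_2 tensor chi_0 = chi_2 (all other irreducibles have multiplicity 0).

Justification: The character of a tensor product is the pointwise product (chi_2 * chi_0)(C) = chi_2(C) * chi_0(C):
  {0}: (1)*(1), {1}: (-1)*(1), {2}: (1)*(1), {3}: (-1)*(1)
so (chi_2 * chi_0) takes values
  {0} -> 1, {1} -> -1, {2} -> 1, {3} -> -1.
Now take the inner product of this character with each irreducible chi from the table, <chi_2*chi_0, chi> = (1/4) sum_C |C| (chi_2*chi_0)(C) conj(chi(C)):
  <chi_2*chi_0, chi_0> = (1/4)[1*(1)*conj(1) + 1*(-1)*conj(1) + 1*(1)*conj(1) + 1*(-1)*conj(1)]
      = (1/4)[(1) + (-1) + (1) + (-1)] = 0/4 = 0
  <chi_2*chi_0, chi_1> = (1/4)[1*(1)*conj(1) + 1*(-1)*conj(I) + 1*(1)*conj(-1) + 1*(-1)*conj(-I)]
      = (1/4)[(1) + (I) + (-1) + (-I)] = 0/4 = 0
  <chi_2*chi_0, chi_2> = (1/4)[1*(1)*conj(1) + 1*(-1)*conj(-1) + 1*(1)*conj(1) + 1*(-1)*conj(-1)]
      = (1/4)[(1) + (1) + (1) + (1)] = 4/4 = 1
  <chi_2*chi_0, chi_3> = (1/4)[1*(1)*conj(1) + 1*(-1)*conj(-I) + 1*(1)*conj(-1) + 1*(-1)*conj(I)]
      = (1/4)[(1) + (-I) + (-1) + (I)] = 0/4 = 0
(Exp terms are combined using exp(i*s)*conj(exp(i*t)) = exp(i*(s-t)), and sums of them are collapsed using the identity that for every m > 1 the m distinct m-th roots of unity sum to 0, e.g. 1 + exp(2*I*pi/3) + exp(-2*I*pi/3) = 0.)
Hence the multiplicities are chi_2: 1. Dimension check: dim(chi_2)*dim(chi_0) = 1*1 = 1 and sum (mult * dim) = 1*1 = 1.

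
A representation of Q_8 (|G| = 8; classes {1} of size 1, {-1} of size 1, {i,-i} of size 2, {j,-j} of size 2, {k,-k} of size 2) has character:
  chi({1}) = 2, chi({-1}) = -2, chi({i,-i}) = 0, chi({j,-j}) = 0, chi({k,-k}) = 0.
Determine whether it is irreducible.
Irreducible: <chi, chi> = 1.

Working: <chi, chi> = (1/|G|) sum_C |C| * |chi(C)|^2 = (1/8)[1*|2|^2 + 1*|-2|^2 + 2*|0|^2 + 2*|0|^2 + 2*|0|^2]
  = (1/8)[(4) + (4) + (0) + (0) + (0)] = 8/8 = 1.
A character is irreducible iff <chi, chi> = 1, so this representation is irreducible.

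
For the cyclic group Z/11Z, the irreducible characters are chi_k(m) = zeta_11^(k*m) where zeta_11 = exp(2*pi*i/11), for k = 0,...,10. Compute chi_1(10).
chi_1(10) = zeta_11^10 = exp(-2*I*pi/11)

Why: chi_1(10) = zeta_11^(1*10) = zeta_11^10. Since zeta_11^11 = 1, this equals zeta_11^10 = exp(2*pi*i*10/11) = exp(-2*I*pi/11).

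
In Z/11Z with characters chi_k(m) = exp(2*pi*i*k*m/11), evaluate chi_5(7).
chi_5(7) = zeta_11^35 = exp(4*I*pi/11)

Explanation: chi_5(7) = zeta_11^(5*7) = zeta_11^35. Since zeta_11^11 = 1, this equals zeta_11^2 = exp(2*pi*i*2/11) = exp(4*I*pi/11).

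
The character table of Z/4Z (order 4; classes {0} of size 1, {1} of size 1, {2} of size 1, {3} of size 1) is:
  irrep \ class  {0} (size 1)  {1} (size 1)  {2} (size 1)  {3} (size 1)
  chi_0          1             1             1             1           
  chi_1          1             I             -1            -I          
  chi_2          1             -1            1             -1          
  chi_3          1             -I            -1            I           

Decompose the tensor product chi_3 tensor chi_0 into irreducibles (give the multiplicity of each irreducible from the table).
chi_3 tensor chi_0 = chi_3 (all other irreducibles have multiplicity 0).

Working: The character of a tensor product is the pointwise product (chi_3 * chi_0)(C) = chi_3(C) * chi_0(C):
  {0}: (1)*(1), {1}: (-I)*(1), {2}: (-1)*(1), {3}: (I)*(1)
so (chi_3 * chi_0) takes values
  {0} -> 1, {1} -> -I, {2} -> -1, {3} -> I.
Now take the inner product of this character with each irreducible chi from the table, <chi_3*chi_0, chi> = (1/4) sum_C |C| (chi_3*chi_0)(C) conj(chi(C)):
  <chi_3*chi_0, chi_0> = (1/4)[1*(1)*conj(1) + 1*(-I)*conj(1) + 1*(-1)*conj(1) + 1*(I)*conj(1)]
      = (1/4)[(1) + (-I) + (-1) + (I)] = 0/4 = 0
  <chi_3*chi_0, chi_1> = (1/4)[1*(1)*conj(1) + 1*(-I)*conj(I) + 1*(-1)*conj(-1) + 1*(I)*conj(-I)]
      = (1/4)[(1) + (-1) + (1) + (-1)] = 0/4 = 0
  <chi_3*chi_0, chi_2> = (1/4)[1*(1)*conj(1) + 1*(-I)*conj(-1) + 1*(-1)*conj(1) + 1*(I)*conj(-1)]
      = (1/4)[(1) + (I) + (-1) + (-I)] = 0/4 = 0
  <chi_3*chi_0, chi_3> = (1/4)[1*(1)*conj(1) + 1*(-I)*conj(-I) + 1*(-1)*conj(-1) + 1*(I)*conj(I)]
      = (1/4)[(1) + (1) + (1) + (1)] = 4/4 = 1
(Exp terms are combined using exp(i*s)*conj(exp(i*t)) = exp(i*(s-t)), and sums of them are collapsed using the identity that for every m > 1 the m distinct m-th roots of unity sum to 0, e.g. 1 + exp(2*I*pi/3) + exp(-2*I*pi/3) = 0.)
Hence the multiplicities are chi_3: 1. Dimension check: dim(chi_3)*dim(chi_0) = 1*1 = 1 and sum (mult * dim) = 1*1 = 1.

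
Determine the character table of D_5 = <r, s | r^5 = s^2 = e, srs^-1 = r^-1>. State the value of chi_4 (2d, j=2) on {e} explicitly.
Conjugacy classes: {e} of size 1, {r^1, r^4} of size 2, {r^2, r^3} of size 2, {s, sr, ..., sr^4} of size 5.
Character table:
  irrep \ class              {e} (size 1)  {r^1, r^4} (size 2)  {r^2, r^3} (size 2)  {s, sr, ..., sr^4} (size 5)
  chi_1 (triv)               1             1                    1                    1                          
  chi_2 (sign: r->1, s->-1)  1             1                    1                    -1                         
  chi_3 (2d, j=1)            2             -1/2 + sqrt(5)/2     -sqrt(5)/2 - 1/2     0                          
  chi_4 (2d, j=2)            2             -sqrt(5)/2 - 1/2     -1/2 + sqrt(5)/2     0                          

Spot check: chi_4 (2d, j=2) on {e} = 2.

D_5 has order 2*5 = 10 with 4 conjugacy classes, hence 4 irreducibles. Sum of squared dims 1 + 1 + 4 + 4 = 10 = |G|. Linear characters come from the abelianisation; the 2-dimensional irreps have character r^k -> 2*cos(2*pi*j*k/5), reflections -> 0.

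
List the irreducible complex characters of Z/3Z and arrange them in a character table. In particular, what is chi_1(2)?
Character table of Z/3Z (irreps indexed chi_0,...,chi_2 with chi_k(m) = zeta_3^(k*m), zeta_3 = exp(2*pi*i/3)):
  irrep \ class  {0} (size 1)  {1} (size 1)    {2} (size 1)  
  chi_0          1             1               1             
  chi_1          1             exp(2*I*pi/3)   exp(-2*I*pi/3)
  chi_2          1             exp(-2*I*pi/3)  exp(2*I*pi/3) 

Spot check: chi_1(2) = zeta_3^(1*2) = zeta_3^2 = exp(-2*I*pi/3).

Reasoning: Z/3Z is abelian, so all 3 irreducible complex representations are 1-dimensional. They are given by chi_k(m) = zeta_3^(k*m) for k = 0,...,2. Row orthogonality: sum_m chi_k(m) conj(chi_l(m)) = 3 * [k = l].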